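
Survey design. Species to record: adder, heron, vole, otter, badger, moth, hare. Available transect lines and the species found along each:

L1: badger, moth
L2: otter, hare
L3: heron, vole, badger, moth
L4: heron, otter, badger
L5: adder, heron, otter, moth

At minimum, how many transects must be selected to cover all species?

L2, L3, L5 together cover {adder, heron, vole, otter, badger, moth, hare} — every species.
No 2 of the 5 transects cover everything (all 10 pairs fall short), so 3 is minimum.

3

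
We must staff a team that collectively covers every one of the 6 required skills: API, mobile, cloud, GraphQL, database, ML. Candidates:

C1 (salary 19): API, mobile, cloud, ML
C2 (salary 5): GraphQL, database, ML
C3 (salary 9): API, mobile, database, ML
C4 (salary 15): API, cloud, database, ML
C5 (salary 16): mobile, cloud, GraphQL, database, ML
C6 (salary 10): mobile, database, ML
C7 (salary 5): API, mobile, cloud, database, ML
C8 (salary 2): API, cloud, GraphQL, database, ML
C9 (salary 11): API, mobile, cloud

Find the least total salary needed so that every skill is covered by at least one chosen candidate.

7

C7, C8 cover every skill at salary 5 + 2 = 7.
Any cover uses at least 2 candidates; among all covering selections none totals below 7.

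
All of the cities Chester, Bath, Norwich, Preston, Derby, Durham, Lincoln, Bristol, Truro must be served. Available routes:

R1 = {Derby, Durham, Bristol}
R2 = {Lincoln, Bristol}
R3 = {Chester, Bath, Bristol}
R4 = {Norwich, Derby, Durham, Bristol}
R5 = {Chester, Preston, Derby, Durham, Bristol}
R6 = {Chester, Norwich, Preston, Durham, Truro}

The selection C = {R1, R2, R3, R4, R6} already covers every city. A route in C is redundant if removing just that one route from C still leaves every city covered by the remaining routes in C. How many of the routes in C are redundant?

2

Drop R1: the rest still cover every city — redundant.
Drop R2: Lincoln uncovered — not redundant.
Drop R3: Bath uncovered — not redundant.
Drop R4: the rest still cover every city — redundant.
Drop R6: Preston, Truro uncovered — not redundant.
2 redundant: R1, R4.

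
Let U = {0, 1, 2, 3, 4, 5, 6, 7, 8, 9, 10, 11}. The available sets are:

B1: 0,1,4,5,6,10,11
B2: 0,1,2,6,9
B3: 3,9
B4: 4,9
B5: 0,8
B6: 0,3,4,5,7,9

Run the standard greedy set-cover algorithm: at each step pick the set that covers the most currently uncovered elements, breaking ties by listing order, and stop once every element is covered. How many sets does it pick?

Pick 1: B1 covers 7 new elements (0, 1, 4, 5, 6, 10, 11).
Pick 2: B6 covers 3 new elements (3, 7, 9).
Pick 3: B2 covers 1 new elements (2).
Pick 4: B5 covers 1 new elements (8).
Greedy uses 4 sets.

4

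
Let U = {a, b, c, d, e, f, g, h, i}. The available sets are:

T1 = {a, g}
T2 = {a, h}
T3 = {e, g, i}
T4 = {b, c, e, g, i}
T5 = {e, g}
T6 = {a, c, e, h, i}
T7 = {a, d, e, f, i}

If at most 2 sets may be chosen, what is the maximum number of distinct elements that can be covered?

8

Choosing T4, T7 covers {a, b, c, d, e, f, g, i} — 8 elements.
No choice of 2 sets does better; here h is left uncovered.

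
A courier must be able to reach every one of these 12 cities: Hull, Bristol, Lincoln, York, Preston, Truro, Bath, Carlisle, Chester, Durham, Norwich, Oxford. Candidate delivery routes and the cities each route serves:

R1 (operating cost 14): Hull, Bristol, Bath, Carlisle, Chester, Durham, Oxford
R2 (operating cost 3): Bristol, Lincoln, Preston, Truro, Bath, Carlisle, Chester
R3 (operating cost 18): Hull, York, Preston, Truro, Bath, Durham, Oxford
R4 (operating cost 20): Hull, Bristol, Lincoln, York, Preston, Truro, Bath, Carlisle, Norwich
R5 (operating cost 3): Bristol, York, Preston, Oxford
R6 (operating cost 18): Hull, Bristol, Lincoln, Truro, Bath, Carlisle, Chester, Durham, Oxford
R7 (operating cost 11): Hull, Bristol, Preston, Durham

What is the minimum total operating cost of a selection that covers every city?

R1, R4 cover every city at operating cost 14 + 20 = 34.
Any cover uses at least 2 routes; among all covering selections none totals below 34.

34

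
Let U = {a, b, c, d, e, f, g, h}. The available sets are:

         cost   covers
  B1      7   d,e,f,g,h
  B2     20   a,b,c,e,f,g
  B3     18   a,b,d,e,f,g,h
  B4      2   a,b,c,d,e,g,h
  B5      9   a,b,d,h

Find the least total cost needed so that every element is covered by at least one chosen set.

9

B1, B4 cover every element at cost 7 + 2 = 9.
Any cover uses at least 2 sets; among all covering selections none totals below 9.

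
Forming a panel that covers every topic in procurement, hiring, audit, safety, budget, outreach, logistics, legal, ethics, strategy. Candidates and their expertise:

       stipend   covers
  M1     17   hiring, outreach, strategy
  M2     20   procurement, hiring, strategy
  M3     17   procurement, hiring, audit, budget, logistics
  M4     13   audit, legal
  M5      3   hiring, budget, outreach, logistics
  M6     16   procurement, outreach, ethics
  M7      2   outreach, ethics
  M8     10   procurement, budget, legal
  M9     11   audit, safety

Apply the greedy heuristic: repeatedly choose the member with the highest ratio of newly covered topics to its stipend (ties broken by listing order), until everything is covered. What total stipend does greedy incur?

43

Pick 1: M5 adds 4 new (hiring, budget, outreach, logistics) at stipend 3 (ratio 4/3).
Pick 2: M7 adds 1 new (ethics) at stipend 2 (ratio 1/2).
Pick 3: M8 adds 2 new (procurement, legal) at stipend 10 (ratio 2/10).
Pick 4: M9 adds 2 new (audit, safety) at stipend 11 (ratio 2/11).
Pick 5: M1 adds 1 new (strategy) at stipend 17 (ratio 1/17).
Greedy total stipend: 3 + 2 + 10 + 11 + 17 = 43.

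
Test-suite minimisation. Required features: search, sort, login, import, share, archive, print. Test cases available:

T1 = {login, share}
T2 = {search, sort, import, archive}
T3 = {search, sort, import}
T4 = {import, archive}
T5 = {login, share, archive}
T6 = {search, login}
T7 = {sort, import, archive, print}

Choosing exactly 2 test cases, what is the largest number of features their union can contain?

6

Choosing T1, T2 covers {search, sort, login, import, share, archive} — 6 features.
No choice of 2 test cases does better; here print is left uncovered.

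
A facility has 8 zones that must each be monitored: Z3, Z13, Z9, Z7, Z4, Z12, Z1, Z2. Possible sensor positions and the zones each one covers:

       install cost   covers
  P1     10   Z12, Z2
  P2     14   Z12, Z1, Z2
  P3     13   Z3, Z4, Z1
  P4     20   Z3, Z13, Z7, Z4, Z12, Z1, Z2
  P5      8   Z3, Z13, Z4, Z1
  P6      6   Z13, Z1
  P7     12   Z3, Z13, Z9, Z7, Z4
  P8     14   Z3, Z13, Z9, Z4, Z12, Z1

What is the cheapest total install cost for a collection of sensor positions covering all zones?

P2, P7 cover every zone at install cost 14 + 12 = 26.
Any cover uses at least 2 sensor positions; among all covering selections none totals below 26.

26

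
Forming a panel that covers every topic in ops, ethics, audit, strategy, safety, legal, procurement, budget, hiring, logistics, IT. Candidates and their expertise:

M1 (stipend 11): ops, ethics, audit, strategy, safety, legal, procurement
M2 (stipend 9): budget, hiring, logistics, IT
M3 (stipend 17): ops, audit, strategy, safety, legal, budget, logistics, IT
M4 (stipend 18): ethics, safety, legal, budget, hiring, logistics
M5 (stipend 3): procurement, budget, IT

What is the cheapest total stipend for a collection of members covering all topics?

M1, M2 cover every topic at stipend 11 + 9 = 20.
Any cover uses at least 2 members; among all covering selections none totals below 20.

20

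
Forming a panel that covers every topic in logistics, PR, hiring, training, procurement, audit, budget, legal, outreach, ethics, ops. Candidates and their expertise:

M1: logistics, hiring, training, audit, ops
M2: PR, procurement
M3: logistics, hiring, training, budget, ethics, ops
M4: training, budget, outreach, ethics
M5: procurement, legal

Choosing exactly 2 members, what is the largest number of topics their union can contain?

8

Choosing M1, M4 covers {logistics, hiring, training, audit, budget, outreach, ethics, ops} — 8 topics.
No choice of 2 members does better; here PR, procurement, legal are left uncovered.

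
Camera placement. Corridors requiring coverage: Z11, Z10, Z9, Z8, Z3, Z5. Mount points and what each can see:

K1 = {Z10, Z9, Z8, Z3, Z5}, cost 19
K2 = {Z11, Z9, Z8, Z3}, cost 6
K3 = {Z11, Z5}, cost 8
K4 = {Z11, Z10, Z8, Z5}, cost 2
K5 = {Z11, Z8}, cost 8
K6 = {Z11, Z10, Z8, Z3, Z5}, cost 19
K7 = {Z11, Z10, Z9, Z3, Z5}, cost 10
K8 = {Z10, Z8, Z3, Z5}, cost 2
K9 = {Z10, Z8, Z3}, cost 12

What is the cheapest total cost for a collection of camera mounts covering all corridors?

8

K2, K4 cover every corridor at cost 6 + 2 = 8.
Any cover uses at least 2 camera mounts; among all covering selections none totals below 8.
Greedy by coverage-per-cost would pick K4, K8, K2 for 10 — worse than the optimum 8.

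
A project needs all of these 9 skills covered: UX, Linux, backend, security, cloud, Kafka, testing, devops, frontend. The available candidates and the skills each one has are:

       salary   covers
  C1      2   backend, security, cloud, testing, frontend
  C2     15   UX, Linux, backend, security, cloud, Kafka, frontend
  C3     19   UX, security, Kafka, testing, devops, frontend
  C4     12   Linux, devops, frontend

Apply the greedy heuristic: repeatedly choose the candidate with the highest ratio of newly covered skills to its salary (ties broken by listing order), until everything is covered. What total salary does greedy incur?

Pick 1: C1 adds 5 new (backend, security, cloud, testing, frontend) at salary 2 (ratio 5/2).
Pick 2: C2 adds 3 new (UX, Linux, Kafka) at salary 15 (ratio 3/15).
Pick 3: C4 adds 1 new (devops) at salary 12 (ratio 1/12).
Greedy total salary: 2 + 15 + 12 = 29.

29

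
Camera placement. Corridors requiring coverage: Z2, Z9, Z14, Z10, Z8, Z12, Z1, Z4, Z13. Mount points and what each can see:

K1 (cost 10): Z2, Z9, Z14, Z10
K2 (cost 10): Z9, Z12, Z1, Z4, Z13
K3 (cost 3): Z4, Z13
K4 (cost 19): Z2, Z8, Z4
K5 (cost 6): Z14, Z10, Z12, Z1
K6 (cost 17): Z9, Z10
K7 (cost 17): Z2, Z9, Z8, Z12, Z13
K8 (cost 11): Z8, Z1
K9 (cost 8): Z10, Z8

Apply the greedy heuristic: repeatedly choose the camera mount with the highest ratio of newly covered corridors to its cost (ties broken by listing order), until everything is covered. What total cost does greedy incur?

27

Pick 1: K3 adds 2 new (Z4, Z13) at cost 3 (ratio 2/3).
Pick 2: K5 adds 4 new (Z14, Z10, Z12, Z1) at cost 6 (ratio 4/6).
Pick 3: K1 adds 2 new (Z2, Z9) at cost 10 (ratio 2/10).
Pick 4: K9 adds 1 new (Z8) at cost 8 (ratio 1/8).
Greedy total cost: 3 + 6 + 10 + 8 = 27. (The true optimum is 26, so greedy overshoots here.)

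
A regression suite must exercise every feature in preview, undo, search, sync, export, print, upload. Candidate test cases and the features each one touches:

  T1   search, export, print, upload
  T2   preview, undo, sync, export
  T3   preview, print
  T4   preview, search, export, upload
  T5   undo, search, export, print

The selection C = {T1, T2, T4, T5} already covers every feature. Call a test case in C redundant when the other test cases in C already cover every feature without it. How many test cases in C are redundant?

Drop T1: the rest still cover every feature — redundant.
Drop T2: sync uncovered — not redundant.
Drop T4: the rest still cover every feature — redundant.
Drop T5: the rest still cover every feature — redundant.
3 redundant: T1, T4, T5.

3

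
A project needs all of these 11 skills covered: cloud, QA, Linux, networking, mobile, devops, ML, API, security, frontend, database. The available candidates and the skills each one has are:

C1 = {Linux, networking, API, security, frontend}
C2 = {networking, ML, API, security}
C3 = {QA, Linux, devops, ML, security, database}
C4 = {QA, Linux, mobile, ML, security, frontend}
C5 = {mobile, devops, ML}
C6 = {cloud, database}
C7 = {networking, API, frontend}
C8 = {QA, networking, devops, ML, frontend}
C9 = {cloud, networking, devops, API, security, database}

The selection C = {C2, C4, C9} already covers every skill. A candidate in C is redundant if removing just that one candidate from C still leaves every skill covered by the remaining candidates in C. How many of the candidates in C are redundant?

Drop C2: the rest still cover every skill — redundant.
Drop C4: QA, Linux, mobile, frontend uncovered — not redundant.
Drop C9: cloud, devops, database uncovered — not redundant.
1 redundant: C2.

1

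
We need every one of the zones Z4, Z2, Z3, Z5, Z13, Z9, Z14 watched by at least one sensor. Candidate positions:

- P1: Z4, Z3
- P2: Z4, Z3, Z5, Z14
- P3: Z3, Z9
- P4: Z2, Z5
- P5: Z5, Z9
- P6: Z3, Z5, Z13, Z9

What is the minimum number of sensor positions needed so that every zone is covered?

P2, P4, P6 together cover {Z4, Z2, Z3, Z5, Z13, Z9, Z14} — every zone.
No 2 of the 6 sensor positions cover everything (all 15 pairs fall short), so 3 is minimum.

3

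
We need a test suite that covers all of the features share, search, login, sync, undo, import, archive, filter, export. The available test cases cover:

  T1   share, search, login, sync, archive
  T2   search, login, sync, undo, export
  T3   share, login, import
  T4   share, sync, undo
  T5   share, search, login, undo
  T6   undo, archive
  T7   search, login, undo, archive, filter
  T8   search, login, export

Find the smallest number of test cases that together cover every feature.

3

T2, T3, T7 together cover {share, search, login, sync, undo, import, archive, filter, export} — every feature.
No 2 of the 8 test cases cover everything (all 28 pairs fall short), so 3 is minimum.
Greedy (largest uncovered first) would take T1, T2, T3, T7 — 4 test cases — but 3 suffice.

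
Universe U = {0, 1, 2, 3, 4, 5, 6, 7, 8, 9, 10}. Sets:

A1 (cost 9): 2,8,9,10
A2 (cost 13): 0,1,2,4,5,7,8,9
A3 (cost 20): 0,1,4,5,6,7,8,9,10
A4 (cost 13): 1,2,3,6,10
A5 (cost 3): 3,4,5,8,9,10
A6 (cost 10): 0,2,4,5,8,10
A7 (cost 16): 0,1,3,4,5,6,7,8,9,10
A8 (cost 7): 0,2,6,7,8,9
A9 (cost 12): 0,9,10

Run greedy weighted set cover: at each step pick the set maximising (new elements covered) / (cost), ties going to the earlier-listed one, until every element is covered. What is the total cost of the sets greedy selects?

23

Pick 1: A5 adds 6 new (3, 4, 5, 8, 9, 10) at cost 3 (ratio 6/3).
Pick 2: A8 adds 4 new (0, 2, 6, 7) at cost 7 (ratio 4/7).
Pick 3: A2 adds 1 new (1) at cost 13 (ratio 1/13).
Greedy total cost: 3 + 7 + 13 = 23.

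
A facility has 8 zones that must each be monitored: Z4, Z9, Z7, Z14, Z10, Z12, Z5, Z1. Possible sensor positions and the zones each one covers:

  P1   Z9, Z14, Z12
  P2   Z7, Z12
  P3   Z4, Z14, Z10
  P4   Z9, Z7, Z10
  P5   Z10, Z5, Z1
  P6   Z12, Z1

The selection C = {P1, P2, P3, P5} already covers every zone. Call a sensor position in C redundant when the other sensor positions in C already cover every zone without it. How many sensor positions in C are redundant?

0

Drop P1: Z9 uncovered — not redundant.
Drop P2: Z7 uncovered — not redundant.
Drop P3: Z4 uncovered — not redundant.
Drop P5: Z5, Z1 uncovered — not redundant.
None of the sensor positions in C is redundant.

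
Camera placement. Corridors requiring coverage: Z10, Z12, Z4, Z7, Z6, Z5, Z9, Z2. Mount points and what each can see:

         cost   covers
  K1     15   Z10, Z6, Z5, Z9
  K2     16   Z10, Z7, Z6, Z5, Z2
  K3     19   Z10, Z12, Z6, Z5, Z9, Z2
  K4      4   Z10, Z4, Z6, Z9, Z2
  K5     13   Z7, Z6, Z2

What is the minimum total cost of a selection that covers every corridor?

K3, K4, K5 cover every corridor at cost 19 + 4 + 13 = 36.
Any cover uses at least 3 camera mounts; among all covering selections none totals below 36.

36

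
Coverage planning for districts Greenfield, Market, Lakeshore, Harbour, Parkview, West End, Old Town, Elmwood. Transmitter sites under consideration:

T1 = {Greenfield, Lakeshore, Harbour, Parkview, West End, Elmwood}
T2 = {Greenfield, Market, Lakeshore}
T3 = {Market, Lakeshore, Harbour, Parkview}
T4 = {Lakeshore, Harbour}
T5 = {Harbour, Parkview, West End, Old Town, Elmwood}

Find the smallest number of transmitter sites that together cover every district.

2

T2, T5 together cover {Greenfield, Market, Lakeshore, Harbour, Parkview, West End, Old Town, Elmwood} — every district.
No single transmitter site contains all 8 districts, so 2 is optimal.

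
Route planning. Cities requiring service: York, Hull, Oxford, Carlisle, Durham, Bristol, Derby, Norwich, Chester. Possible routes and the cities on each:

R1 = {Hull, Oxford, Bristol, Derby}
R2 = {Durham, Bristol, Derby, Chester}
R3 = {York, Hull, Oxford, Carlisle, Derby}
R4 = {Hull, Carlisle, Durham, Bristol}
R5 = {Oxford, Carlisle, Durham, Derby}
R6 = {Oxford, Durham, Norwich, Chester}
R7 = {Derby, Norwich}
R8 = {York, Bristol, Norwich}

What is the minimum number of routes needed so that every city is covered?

R1, R3, R6 together cover {York, Hull, Oxford, Carlisle, Durham, Bristol, Derby, Norwich, Chester} — every city.
No 2 of the 8 routes cover everything (all 28 pairs fall short), so 3 is minimum.

3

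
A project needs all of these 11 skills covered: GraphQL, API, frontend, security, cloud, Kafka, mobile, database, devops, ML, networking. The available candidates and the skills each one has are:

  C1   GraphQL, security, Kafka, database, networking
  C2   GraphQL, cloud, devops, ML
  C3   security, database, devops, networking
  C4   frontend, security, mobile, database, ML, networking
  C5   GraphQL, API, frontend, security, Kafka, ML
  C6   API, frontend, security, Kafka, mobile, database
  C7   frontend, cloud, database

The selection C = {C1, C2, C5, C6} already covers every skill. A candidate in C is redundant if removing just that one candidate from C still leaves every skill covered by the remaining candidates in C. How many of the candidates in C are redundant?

Drop C1: networking uncovered — not redundant.
Drop C2: cloud, devops uncovered — not redundant.
Drop C5: the rest still cover every skill — redundant.
Drop C6: mobile uncovered — not redundant.
1 redundant: C5.

1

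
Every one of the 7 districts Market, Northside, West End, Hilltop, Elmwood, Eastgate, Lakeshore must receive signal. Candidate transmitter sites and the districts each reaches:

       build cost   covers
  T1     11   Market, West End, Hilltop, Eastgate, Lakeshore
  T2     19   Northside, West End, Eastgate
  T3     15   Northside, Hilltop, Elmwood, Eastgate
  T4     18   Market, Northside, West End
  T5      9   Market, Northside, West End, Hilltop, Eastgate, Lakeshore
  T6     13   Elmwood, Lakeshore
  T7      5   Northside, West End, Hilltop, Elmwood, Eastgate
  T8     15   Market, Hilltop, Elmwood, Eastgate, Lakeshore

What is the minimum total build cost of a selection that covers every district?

14

T5, T7 cover every district at build cost 9 + 5 = 14.
Any cover uses at least 2 transmitter sites; among all covering selections none totals below 14.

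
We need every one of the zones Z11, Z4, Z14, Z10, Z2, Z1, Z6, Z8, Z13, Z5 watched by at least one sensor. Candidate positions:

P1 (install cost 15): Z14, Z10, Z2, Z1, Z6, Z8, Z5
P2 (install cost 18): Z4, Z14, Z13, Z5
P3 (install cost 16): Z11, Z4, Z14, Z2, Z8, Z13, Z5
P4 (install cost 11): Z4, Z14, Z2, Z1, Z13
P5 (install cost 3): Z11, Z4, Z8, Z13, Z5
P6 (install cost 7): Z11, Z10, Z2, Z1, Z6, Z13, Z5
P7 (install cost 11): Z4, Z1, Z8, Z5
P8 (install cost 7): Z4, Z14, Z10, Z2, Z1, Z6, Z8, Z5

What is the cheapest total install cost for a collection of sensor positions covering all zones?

10

P5, P8 cover every zone at install cost 3 + 7 = 10.
Any cover uses at least 2 sensor positions; among all covering selections none totals below 10.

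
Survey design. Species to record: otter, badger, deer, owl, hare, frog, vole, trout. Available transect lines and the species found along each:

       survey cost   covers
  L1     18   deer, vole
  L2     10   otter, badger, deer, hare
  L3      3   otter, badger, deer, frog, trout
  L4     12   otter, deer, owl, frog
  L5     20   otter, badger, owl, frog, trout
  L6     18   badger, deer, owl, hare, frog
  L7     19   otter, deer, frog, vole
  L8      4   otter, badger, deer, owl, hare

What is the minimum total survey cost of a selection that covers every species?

L1, L3, L8 cover every species at survey cost 18 + 3 + 4 = 25.
Any cover uses at least 3 transects; among all covering selections none totals below 25.

25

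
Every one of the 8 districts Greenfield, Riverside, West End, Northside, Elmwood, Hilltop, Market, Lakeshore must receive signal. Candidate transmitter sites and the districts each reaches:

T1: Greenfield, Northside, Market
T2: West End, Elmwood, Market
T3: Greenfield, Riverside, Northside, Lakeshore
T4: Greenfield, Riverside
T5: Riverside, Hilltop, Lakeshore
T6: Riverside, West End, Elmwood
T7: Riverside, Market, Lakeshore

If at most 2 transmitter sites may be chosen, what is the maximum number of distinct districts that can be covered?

Choosing T2, T3 covers {Greenfield, Riverside, West End, Northside, Elmwood, Market, Lakeshore} — 7 districts.
No choice of 2 transmitter sites does better; here Hilltop is left uncovered.

7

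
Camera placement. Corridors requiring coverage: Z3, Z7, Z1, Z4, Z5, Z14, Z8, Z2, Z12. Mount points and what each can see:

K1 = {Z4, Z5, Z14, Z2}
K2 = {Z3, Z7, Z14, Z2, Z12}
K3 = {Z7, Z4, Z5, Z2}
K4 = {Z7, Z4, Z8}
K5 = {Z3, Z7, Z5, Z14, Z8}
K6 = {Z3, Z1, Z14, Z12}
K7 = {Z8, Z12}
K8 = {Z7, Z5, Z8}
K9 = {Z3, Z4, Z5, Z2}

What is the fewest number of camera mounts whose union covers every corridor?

3

K1, K4, K6 together cover {Z3, Z7, Z1, Z4, Z5, Z14, Z8, Z2, Z12} — every corridor.
No 2 of the 9 camera mounts cover everything (all 36 pairs fall short), so 3 is minimum.
Greedy (largest uncovered first) would take K2, K1, K4, K6 — 4 camera mounts — but 3 suffice.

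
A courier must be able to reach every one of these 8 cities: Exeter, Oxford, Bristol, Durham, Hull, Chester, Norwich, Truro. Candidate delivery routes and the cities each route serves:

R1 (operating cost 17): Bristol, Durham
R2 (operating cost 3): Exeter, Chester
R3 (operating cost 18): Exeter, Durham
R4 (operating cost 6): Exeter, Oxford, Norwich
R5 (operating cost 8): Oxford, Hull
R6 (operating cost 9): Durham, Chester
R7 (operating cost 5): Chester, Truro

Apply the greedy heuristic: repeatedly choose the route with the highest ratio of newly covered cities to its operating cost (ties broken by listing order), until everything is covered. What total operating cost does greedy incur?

39

Pick 1: R2 adds 2 new (Exeter, Chester) at operating cost 3 (ratio 2/3).
Pick 2: R4 adds 2 new (Oxford, Norwich) at operating cost 6 (ratio 2/6).
Pick 3: R7 adds 1 new (Truro) at operating cost 5 (ratio 1/5).
Pick 4: R5 adds 1 new (Hull) at operating cost 8 (ratio 1/8).
Pick 5: R1 adds 2 new (Bristol, Durham) at operating cost 17 (ratio 2/17).
Greedy total operating cost: 3 + 6 + 5 + 8 + 17 = 39. (The true optimum is 36, so greedy overshoots here.)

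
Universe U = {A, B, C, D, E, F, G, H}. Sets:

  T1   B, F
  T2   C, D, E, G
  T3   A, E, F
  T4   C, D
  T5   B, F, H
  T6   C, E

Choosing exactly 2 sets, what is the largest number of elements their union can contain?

Choosing T2, T5 covers {B, C, D, E, F, G, H} — 7 elements.
No choice of 2 sets does better; here A is left uncovered.

7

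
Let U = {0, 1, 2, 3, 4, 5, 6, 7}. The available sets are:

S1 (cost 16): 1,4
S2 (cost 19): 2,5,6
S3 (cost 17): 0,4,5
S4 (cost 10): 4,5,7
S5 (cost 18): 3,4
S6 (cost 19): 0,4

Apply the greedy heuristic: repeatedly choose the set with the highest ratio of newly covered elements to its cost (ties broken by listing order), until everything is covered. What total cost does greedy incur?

Pick 1: S4 adds 3 new (4, 5, 7) at cost 10 (ratio 3/10).
Pick 2: S2 adds 2 new (2, 6) at cost 19 (ratio 2/19).
Pick 3: S1 adds 1 new (1) at cost 16 (ratio 1/16).
Pick 4: S3 adds 1 new (0) at cost 17 (ratio 1/17).
Pick 5: S5 adds 1 new (3) at cost 18 (ratio 1/18).
Greedy total cost: 10 + 19 + 16 + 17 + 18 = 80.

80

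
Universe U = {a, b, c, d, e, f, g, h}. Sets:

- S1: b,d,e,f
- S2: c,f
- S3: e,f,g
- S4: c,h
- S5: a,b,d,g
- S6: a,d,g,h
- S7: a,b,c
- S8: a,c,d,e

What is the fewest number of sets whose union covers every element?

S1, S2, S6 together cover {a, b, c, d, e, f, g, h} — every element.
No 2 of the 8 sets cover everything (all 28 pairs fall short), so 3 is minimum.

3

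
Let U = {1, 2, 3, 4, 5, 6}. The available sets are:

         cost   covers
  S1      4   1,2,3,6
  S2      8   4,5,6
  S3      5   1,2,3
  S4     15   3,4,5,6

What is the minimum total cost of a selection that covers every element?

12

S1, S2 cover every element at cost 4 + 8 = 12.
Any cover uses at least 2 sets; among all covering selections none totals below 12.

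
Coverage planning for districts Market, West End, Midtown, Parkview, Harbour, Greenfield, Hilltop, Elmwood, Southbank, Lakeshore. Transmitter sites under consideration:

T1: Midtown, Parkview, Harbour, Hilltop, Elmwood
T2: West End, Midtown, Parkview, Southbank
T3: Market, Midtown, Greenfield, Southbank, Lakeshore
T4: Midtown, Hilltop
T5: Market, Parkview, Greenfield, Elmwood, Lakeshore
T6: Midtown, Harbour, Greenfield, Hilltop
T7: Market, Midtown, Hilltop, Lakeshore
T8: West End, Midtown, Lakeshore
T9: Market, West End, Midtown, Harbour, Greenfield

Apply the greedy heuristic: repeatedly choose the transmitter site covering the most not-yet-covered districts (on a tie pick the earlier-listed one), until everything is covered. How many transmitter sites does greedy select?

3

Pick 1: T1 covers 5 new districts (Midtown, Parkview, Harbour, Hilltop, Elmwood).
Pick 2: T3 covers 4 new districts (Market, Greenfield, Southbank, Lakeshore).
Pick 3: T2 covers 1 new districts (West End).
Greedy uses 3 transmitter sites.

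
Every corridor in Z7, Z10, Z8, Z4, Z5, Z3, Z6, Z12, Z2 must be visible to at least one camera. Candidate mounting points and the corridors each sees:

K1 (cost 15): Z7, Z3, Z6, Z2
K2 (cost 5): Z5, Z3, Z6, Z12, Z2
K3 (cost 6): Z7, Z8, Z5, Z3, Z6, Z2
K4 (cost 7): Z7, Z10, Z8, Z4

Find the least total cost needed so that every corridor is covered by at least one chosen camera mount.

12

K2, K4 cover every corridor at cost 5 + 7 = 12.
Any cover uses at least 2 camera mounts; among all covering selections none totals below 12.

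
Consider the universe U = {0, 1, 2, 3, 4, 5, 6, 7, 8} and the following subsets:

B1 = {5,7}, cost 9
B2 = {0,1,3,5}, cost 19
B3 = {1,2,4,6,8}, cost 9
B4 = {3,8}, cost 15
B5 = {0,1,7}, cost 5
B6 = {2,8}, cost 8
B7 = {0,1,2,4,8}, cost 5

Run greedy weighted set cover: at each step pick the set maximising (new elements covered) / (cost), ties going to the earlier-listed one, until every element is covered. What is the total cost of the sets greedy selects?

38

Pick 1: B7 adds 5 new (0, 1, 2, 4, 8) at cost 5 (ratio 5/5).
Pick 2: B1 adds 2 new (5, 7) at cost 9 (ratio 2/9).
Pick 3: B3 adds 1 new (6) at cost 9 (ratio 1/9).
Pick 4: B4 adds 1 new (3) at cost 15 (ratio 1/15).
Greedy total cost: 5 + 9 + 9 + 15 = 38. (The true optimum is 33, so greedy overshoots here.)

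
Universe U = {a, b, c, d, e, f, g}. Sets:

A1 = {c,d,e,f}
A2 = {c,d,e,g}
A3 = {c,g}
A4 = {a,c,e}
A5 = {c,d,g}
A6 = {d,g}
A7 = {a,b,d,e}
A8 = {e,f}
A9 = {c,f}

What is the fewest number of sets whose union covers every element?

A1, A2, A7 together cover {a, b, c, d, e, f, g} — every element.
No 2 of the 9 sets cover everything (all 36 pairs fall short), so 3 is minimum.

3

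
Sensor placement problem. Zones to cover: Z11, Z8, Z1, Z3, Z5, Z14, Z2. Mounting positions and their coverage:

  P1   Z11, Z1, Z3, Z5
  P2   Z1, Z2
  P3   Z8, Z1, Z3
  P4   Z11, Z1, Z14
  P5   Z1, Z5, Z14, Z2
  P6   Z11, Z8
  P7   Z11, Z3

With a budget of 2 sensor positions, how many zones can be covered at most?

6

Choosing P1, P5 covers {Z11, Z1, Z3, Z5, Z14, Z2} — 6 zones.
No choice of 2 sensor positions does better; here Z8 is left uncovered.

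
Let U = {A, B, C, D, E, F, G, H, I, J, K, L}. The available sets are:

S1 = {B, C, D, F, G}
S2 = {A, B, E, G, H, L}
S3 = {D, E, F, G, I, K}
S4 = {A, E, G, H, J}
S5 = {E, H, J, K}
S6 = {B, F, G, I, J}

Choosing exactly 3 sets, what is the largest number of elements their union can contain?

Choosing S1, S2, S3 covers {A, B, C, D, E, F, G, H, I, K, L} — 11 elements.
No choice of 3 sets does better; here J is left uncovered.

11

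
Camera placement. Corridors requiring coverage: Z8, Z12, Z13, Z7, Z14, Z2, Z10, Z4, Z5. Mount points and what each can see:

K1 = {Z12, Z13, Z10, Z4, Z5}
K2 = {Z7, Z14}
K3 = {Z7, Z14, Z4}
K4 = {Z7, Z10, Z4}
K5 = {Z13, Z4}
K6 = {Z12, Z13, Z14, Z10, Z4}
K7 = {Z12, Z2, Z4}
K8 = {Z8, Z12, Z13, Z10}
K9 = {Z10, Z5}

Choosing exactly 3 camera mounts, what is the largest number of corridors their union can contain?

Choosing K1, K2, K7 covers {Z12, Z13, Z7, Z14, Z2, Z10, Z4, Z5} — 8 corridors.
No choice of 3 camera mounts does better; here Z8 is left uncovered.

8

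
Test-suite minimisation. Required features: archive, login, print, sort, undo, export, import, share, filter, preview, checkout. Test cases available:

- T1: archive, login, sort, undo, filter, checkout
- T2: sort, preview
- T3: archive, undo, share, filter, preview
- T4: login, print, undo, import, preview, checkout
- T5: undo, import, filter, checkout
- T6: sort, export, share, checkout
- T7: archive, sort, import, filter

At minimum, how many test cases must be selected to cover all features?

T1, T4, T6 together cover {archive, login, print, sort, undo, export, import, share, filter, preview, checkout} — every feature.
No 2 of the 7 test cases cover everything (all 21 pairs fall short), so 3 is minimum.

3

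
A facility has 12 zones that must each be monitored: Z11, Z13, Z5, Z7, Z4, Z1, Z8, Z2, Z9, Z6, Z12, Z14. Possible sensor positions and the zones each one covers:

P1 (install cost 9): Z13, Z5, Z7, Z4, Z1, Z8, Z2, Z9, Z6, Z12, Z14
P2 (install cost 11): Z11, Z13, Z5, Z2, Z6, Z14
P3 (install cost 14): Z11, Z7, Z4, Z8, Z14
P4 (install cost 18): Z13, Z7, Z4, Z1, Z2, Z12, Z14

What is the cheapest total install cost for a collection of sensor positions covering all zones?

20

P1, P2 cover every zone at install cost 9 + 11 = 20.
Any cover uses at least 2 sensor positions; among all covering selections none totals below 20.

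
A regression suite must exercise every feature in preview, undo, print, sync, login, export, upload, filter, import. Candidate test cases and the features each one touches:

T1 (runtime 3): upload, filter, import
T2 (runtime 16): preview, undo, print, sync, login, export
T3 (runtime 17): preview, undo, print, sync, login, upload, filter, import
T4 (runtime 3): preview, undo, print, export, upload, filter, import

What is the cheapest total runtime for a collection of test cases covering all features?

T1, T2 cover every feature at runtime 3 + 16 = 19.
Any cover uses at least 2 test cases; among all covering selections none totals below 19.

19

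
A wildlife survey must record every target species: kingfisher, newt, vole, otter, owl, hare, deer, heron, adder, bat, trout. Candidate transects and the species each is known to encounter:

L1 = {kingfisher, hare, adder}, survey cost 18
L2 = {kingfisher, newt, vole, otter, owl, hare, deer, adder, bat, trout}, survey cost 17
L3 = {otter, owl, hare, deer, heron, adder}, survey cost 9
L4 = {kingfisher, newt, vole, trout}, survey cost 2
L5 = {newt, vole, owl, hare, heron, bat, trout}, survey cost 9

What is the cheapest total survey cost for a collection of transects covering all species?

L3, L4, L5 cover every species at survey cost 9 + 2 + 9 = 20.
Any cover uses at least 2 transects; among all covering selections none totals below 20.

20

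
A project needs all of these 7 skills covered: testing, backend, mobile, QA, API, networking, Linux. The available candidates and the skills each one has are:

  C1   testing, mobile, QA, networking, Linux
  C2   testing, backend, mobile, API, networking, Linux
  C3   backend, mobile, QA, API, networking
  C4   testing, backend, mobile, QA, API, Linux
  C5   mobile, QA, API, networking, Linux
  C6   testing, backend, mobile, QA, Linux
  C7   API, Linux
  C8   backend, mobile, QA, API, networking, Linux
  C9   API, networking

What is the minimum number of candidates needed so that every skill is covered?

C1, C2 together cover {testing, backend, mobile, QA, API, networking, Linux} — every skill.
No single candidate contains all 7 skills, so 2 is optimal.

2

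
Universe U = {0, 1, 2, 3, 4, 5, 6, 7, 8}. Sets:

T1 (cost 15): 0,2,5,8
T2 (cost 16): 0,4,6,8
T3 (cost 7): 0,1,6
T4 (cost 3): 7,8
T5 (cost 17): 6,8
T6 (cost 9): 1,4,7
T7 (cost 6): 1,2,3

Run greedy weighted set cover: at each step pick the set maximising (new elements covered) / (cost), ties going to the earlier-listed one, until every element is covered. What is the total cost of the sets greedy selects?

40

Pick 1: T4 adds 2 new (7, 8) at cost 3 (ratio 2/3).
Pick 2: T7 adds 3 new (1, 2, 3) at cost 6 (ratio 3/6).
Pick 3: T3 adds 2 new (0, 6) at cost 7 (ratio 2/7).
Pick 4: T6 adds 1 new (4) at cost 9 (ratio 1/9).
Pick 5: T1 adds 1 new (5) at cost 15 (ratio 1/15).
Greedy total cost: 3 + 6 + 7 + 9 + 15 = 40. (The true optimum is 37, so greedy overshoots here.)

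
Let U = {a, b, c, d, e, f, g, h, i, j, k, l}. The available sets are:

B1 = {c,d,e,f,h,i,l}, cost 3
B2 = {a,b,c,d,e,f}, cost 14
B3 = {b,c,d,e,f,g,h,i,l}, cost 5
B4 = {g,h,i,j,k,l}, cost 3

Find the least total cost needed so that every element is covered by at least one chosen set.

B2, B4 cover every element at cost 14 + 3 = 17.
Any cover uses at least 2 sets; among all covering selections none totals below 17.

17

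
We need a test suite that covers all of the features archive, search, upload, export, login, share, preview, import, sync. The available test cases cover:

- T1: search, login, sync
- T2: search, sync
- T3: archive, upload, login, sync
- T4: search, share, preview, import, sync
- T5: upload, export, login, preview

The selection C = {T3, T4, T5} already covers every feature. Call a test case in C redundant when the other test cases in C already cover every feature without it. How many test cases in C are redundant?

0

Drop T3: archive uncovered — not redundant.
Drop T4: search, share, import uncovered — not redundant.
Drop T5: export uncovered — not redundant.
None of the test cases in C is redundant.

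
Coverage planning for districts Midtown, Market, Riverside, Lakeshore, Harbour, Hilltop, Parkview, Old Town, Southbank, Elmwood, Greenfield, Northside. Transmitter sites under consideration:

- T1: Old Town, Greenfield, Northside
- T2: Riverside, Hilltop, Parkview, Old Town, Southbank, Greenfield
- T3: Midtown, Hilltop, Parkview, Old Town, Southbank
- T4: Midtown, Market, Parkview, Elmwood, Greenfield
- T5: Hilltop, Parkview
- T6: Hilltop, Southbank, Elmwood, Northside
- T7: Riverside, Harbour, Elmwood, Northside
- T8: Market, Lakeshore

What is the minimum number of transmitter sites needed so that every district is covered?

4

T1, T3, T7, T8 together cover {Midtown, Market, Riverside, Lakeshore, Harbour, Hilltop, Parkview, Old Town, Southbank, Elmwood, Greenfield, Northside} — every district.
No 3 of the 8 transmitter sites cover everything (all 56 triples fall short), so 4 is minimum.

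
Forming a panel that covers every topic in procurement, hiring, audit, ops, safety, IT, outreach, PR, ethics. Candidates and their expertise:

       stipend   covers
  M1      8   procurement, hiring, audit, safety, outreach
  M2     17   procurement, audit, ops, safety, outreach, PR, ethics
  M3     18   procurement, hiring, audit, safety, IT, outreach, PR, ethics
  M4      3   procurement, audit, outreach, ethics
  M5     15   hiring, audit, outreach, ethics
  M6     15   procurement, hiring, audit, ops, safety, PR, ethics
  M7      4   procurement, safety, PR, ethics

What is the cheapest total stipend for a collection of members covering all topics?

M3, M6 cover every topic at stipend 18 + 15 = 33.
Any cover uses at least 2 members; among all covering selections none totals below 33.
Greedy by coverage-per-stipend would pick M4, M7, M6, M3 for 40 — worse than the optimum 33.

33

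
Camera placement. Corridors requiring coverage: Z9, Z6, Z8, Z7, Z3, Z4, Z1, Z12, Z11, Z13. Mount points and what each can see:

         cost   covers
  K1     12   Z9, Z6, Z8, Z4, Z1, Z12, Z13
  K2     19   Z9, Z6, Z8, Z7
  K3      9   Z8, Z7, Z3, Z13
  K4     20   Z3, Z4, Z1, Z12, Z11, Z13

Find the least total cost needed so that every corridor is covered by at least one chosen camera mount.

39

K2, K4 cover every corridor at cost 19 + 20 = 39.
Any cover uses at least 2 camera mounts; among all covering selections none totals below 39.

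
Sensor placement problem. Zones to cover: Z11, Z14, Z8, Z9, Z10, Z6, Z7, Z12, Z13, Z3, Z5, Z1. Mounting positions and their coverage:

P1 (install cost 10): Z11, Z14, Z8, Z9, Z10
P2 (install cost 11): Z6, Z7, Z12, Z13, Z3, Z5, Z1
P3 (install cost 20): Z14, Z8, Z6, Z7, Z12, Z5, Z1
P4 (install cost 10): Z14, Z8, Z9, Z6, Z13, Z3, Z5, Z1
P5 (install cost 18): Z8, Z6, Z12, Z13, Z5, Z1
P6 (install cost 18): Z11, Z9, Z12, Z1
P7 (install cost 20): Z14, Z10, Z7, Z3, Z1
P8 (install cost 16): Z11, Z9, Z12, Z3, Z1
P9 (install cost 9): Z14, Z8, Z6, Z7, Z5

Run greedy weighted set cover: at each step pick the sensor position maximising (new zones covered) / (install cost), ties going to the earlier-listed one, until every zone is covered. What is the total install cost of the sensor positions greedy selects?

Pick 1: P4 adds 8 new (Z14, Z8, Z9, Z6, Z13, Z3, Z5, Z1) at install cost 10 (ratio 8/10).
Pick 2: P1 adds 2 new (Z11, Z10) at install cost 10 (ratio 2/10).
Pick 3: P2 adds 2 new (Z7, Z12) at install cost 11 (ratio 2/11).
Greedy total install cost: 10 + 10 + 11 = 31. (The true optimum is 21, so greedy overshoots here.)

31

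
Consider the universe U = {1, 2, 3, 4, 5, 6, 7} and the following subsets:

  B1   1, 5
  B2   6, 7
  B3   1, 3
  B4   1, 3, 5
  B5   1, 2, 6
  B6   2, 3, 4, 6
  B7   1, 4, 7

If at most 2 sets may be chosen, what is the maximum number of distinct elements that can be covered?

6

Choosing B1, B6 covers {1, 2, 3, 4, 5, 6} — 6 elements.
No choice of 2 sets does better; here 7 is left uncovered.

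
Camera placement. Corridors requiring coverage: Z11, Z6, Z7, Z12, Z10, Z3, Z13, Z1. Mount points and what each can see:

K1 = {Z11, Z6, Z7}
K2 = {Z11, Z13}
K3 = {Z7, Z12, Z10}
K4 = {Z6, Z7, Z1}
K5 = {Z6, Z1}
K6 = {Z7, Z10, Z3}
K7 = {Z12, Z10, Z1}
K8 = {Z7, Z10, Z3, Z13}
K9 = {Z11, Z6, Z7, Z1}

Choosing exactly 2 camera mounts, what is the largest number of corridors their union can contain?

7

Choosing K8, K9 covers {Z11, Z6, Z7, Z10, Z3, Z13, Z1} — 7 corridors.
No choice of 2 camera mounts does better; here Z12 is left uncovered.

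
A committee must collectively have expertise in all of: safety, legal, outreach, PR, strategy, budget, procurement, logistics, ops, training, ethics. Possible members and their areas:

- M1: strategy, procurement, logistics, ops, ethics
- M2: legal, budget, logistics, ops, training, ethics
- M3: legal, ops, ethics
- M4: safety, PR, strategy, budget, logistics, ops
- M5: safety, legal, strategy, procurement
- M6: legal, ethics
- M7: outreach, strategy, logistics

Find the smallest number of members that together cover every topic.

4

M1, M2, M4, M7 together cover {safety, legal, outreach, PR, strategy, budget, procurement, logistics, ops, training, ethics} — every topic.
No 3 of the 7 members cover everything (all 35 triples fall short), so 4 is minimum.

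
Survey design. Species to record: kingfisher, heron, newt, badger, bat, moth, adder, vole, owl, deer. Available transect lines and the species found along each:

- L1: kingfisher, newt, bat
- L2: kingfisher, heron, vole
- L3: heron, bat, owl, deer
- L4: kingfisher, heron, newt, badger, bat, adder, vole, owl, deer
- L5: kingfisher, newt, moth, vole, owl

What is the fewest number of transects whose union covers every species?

2

L4, L5 together cover {kingfisher, heron, newt, badger, bat, moth, adder, vole, owl, deer} — every species.
No single transect contains all 10 species, so 2 is optimal.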